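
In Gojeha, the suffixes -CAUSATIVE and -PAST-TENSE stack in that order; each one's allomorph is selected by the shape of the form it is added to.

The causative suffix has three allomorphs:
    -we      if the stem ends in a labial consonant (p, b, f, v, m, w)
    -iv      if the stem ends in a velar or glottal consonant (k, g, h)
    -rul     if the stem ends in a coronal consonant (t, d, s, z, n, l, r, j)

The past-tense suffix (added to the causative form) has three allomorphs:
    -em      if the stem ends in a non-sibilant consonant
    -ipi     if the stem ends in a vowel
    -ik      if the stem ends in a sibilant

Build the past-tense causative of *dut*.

dutrulem

Since the final consonant of *dut* is /t/ (coronal), it takes -rul, giving *dutrul*.
Since the final sound of the causative form *dutrul* is /l/ (a non-sibilant consonant), it takes -em, giving *dutrulem*.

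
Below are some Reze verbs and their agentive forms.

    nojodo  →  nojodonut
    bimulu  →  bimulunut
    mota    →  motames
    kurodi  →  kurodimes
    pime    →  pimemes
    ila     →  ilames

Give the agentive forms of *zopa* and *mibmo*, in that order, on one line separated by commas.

zopames, mibmonut

The alternation tracks the last vowel of the stem — -nut when the last vowel of the stem is a rounded vowel (*nojodo*, *bimulu*); -mes when the last vowel of the stem is an unrounded vowel (*mota*, *kurodi*, *pime*, *ila*).
Since the last vowel of *zopa* is /a/ (an unrounded vowel), it takes -mes, giving *zopames*.
*mibmo* — last vowel /o/ (a rounded vowel) → -nut → *mibmonut*.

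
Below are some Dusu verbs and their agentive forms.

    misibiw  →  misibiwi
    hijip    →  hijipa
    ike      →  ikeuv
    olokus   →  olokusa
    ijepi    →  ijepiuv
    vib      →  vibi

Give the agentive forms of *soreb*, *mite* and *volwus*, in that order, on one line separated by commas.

sorebi, miteuv, volwusa

The suffix is conditioned by the final sound: -a when the stem ends in a voiceless consonant (*hijip*, *olokus*); -i when the stem ends in a voiced consonant (*misibiw*, *vib*); -uv when the stem ends in a vowel (*ike*, *ijepi*).
The final sound of *soreb* is /b/, which is a voiced consonant, so the suffix is -i, giving *sorebi*.
Since the final sound of *mite* is /e/ (a vowel), it takes -uv, giving *miteuv*.
Since the final sound of *volwus* is /s/ (a voiceless consonant), it takes -a, giving *volwusa*.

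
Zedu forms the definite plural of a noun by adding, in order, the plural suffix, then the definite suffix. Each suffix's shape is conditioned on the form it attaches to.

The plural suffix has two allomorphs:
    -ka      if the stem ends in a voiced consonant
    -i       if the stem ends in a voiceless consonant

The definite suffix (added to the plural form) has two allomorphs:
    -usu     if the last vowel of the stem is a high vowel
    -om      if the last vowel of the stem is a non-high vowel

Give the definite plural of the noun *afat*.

afatiusu

Since the final consonant of *afat* is /t/ (voiceless), it takes -i, giving *afati*.
Since the last vowel of the plural form *afati* is /i/ (a high vowel), it takes -usu, giving *afatiusu*.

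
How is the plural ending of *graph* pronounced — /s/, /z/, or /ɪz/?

/s/

The stem *graph* ends in a voiceless non-sibilant consonant.
The plural suffix surfaces as /ɪz/ after sibilants, /s/ after other voiceless consonants, and /z/ after other voiced sounds.
So the plural -s on *graph* is pronounced /s/.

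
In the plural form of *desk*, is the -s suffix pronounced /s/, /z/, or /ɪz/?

The stem *desk* ends in a voiceless non-sibilant consonant.
The plural suffix surfaces as /ɪz/ after sibilants, /s/ after other voiceless consonants, and /z/ after other voiced sounds.
So the plural -s on *desk* is pronounced /s/.

/s/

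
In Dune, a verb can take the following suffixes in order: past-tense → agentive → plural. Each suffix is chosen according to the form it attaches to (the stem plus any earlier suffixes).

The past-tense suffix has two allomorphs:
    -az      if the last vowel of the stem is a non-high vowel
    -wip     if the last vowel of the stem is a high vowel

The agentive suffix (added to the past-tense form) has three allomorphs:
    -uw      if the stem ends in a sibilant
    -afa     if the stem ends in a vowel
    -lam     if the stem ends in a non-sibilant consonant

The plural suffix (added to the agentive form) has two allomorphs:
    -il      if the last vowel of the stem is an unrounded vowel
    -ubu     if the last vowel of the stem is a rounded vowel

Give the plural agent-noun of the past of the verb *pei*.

Since the last vowel of *pei* is /i/ (a high vowel), it takes -wip, giving *peiwip*.
Since the final sound of the past-tense form *peiwip* is /p/ (a non-sibilant consonant), it takes -lam, giving *peiwiplam*.
The agentive form *peiwiplam*: last vowel = /a/, an unrounded vowel → -il → *peiwiplamil*.

peiwiplamil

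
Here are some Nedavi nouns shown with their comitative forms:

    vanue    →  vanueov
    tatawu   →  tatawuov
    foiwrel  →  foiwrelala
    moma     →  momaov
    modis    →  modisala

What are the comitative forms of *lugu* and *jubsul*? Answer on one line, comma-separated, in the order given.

The suffix is conditioned by the final sound: -ala when the stem ends in a consonant (*foiwrel*, *modis*); -ov when the stem ends in a vowel (*vanue*, *tatawu*, *moma*).
*lugu*: final sound = /u/, a vowel → -ov → *luguov*.
The final sound of *jubsul* is /l/, which is a consonant, so the suffix is -ala, giving *jubsulala*.

luguov, jubsulala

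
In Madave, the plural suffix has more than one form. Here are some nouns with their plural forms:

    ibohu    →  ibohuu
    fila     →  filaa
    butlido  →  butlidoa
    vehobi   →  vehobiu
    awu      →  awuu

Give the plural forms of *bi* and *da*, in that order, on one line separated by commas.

biu, daa

The alternation tracks the last vowel of the stem — -u when the last vowel of the stem is a high vowel (*ibohu*, *vehobi*, *awu*); -a when the last vowel of the stem is a non-high vowel (*fila*, *butlido*).
*bi* — last vowel /i/ (a high vowel) → -u → *biu*.
Since the last vowel of *da* is /a/ (a non-high vowel), it takes -a, giving *daa*.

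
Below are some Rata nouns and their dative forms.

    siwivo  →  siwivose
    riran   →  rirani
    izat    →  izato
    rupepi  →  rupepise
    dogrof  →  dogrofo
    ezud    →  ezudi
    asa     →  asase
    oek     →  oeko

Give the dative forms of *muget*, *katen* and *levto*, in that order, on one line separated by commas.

The alternation tracks the final sound of the stem — -o when the stem ends in a voiceless consonant (*izat*, *dogrof*, *oek*); -i when the stem ends in a voiced consonant (*riran*, *ezud*); -se when the stem ends in a vowel (*siwivo*, *rupepi*, *asa*).
Since the final sound of *muget* is /t/ (a voiceless consonant), it takes -o, giving *mugeto*.
*katen*: final sound = /n/, a voiced consonant → -i → *kateni*.
The final sound of *levto* is /o/, which is a vowel, so the suffix is -se, giving *levtose*.

mugeto, kateni, levtose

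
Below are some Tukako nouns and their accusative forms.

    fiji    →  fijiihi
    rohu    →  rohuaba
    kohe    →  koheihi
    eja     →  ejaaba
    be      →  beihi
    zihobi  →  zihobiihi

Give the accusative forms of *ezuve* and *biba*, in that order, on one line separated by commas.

The pattern is front/back vowel harmony: -ihi when the last vowel of the stem is a front vowel (*fiji*, *kohe*, *be*, *zihobi*); -aba when the last vowel of the stem is a back vowel (*rohu*, *eja*).
Since the last vowel of *ezuve* is /e/ (a front vowel), it takes -ihi, giving *ezuveihi*.
*biba*: last vowel = /a/, a back vowel → -aba → *bibaaba*.

ezuveihi, bibaaba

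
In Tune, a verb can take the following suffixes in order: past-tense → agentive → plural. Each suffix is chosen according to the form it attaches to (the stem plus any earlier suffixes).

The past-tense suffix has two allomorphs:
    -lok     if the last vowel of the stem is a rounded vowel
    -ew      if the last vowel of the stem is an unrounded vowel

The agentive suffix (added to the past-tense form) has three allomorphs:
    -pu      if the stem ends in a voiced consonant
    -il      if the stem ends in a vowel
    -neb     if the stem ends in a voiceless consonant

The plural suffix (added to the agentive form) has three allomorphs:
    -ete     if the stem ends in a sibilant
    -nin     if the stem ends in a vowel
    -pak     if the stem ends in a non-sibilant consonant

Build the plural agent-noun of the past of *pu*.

*pu*: last vowel = /u/, a rounded vowel → -lok → *pulok*.
The past-tense form *pulok* — final sound /k/ (a voiceless consonant) → -neb → *pulokneb*.
The agentive form *pulokneb*: final sound = /b/, a non-sibilant consonant → -pak → *puloknebpak*.

puloknebpak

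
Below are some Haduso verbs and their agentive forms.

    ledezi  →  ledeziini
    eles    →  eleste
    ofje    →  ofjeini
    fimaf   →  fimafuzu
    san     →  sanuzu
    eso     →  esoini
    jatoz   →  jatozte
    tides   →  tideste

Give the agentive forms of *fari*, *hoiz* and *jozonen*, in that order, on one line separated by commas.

The pattern is sibilance of the final sound: -te when the stem ends in a sibilant (*eles*, *jatoz*, *tides*); -uzu when the stem ends in a non-sibilant consonant (*fimaf*, *san*); -ini when the stem ends in a vowel (*ledezi*, *ofje*, *eso*).
*fari*: final sound = /i/, a vowel → -ini → *fariini*.
*hoiz*: final sound = /z/, a sibilant → -te → *hoizte*.
*jozonen* — final sound /n/ (a non-sibilant consonant) → -uzu → *jozonenuzu*.

fariini, hoizte, jozonenuzu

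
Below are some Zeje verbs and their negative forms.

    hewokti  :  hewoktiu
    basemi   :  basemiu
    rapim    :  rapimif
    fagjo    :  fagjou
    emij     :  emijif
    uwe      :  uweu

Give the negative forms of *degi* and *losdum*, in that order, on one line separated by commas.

The pattern is consonant vs. vowel: -if when the stem ends in a consonant (*rapim*, *emij*); -u when the stem ends in a vowel (*hewokti*, *basemi*, *fagjo*, *uwe*).
Since the final sound of *degi* is /i/ (a vowel), it takes -u, giving *degiu*.
The final sound of *losdum* is /m/, which is a consonant, so the suffix is -if, giving *losdumif*.

degiu, losdumif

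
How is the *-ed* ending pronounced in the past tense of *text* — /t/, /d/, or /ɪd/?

/ɪd/

The stem *text* ends in /t/ or /d/.
The -ed suffix is realized as /ɪd/ after /t, d/; as /t/ after other voiceless consonants; and as /d/ after other voiced sounds.
So -ed on *text* is pronounced /ɪd/.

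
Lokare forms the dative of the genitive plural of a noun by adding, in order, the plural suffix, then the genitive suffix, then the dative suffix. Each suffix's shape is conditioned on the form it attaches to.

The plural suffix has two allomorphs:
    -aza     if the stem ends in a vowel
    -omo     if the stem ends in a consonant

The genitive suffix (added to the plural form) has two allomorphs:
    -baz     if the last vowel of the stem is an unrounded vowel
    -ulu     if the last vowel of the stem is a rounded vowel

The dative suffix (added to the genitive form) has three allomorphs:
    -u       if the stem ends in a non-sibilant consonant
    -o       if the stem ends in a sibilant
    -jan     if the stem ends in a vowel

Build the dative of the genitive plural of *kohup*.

kohupomoulujan

Since the final sound of *kohup* is /p/ (a consonant), it takes -omo, giving *kohupomo*.
The last vowel of the plural form *kohupomo* is /o/, which is a rounded vowel, so the genitive suffix is -ulu, giving *kohupomoulu*.
The final sound of the genitive form *kohupomoulu* is /u/, which is a vowel, so the dative suffix is -jan, giving *kohupomoulujan*.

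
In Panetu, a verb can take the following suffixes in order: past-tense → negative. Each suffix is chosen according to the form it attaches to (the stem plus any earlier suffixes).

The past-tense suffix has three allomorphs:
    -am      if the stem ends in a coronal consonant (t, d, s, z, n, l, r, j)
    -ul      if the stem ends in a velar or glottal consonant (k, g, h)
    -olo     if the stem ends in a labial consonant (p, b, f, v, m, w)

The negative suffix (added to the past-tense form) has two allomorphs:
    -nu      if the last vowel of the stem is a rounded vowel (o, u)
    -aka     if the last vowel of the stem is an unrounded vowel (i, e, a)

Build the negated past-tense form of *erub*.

Since the final consonant of *erub* is /b/ (labial), it takes -olo, giving *erubolo*.
The past-tense form *erubolo* — last vowel /o/ (a rounded vowel) → -nu → *erubolonu*.

erubolonu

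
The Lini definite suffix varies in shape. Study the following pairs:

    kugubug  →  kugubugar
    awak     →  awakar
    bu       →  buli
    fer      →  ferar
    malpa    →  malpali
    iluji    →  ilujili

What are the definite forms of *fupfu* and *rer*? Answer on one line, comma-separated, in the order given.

Looking at the final sound of each stem: -ar when the stem ends in a consonant (*kugubug*, *awak*, *fer*); -li when the stem ends in a vowel (*bu*, *malpa*, *iluji*).
*fupfu*: final sound = /u/, a vowel → -li → *fupfuli*.
*rer* — final sound /r/ (a consonant) → -ar → *rerar*.

fupfuli, rerar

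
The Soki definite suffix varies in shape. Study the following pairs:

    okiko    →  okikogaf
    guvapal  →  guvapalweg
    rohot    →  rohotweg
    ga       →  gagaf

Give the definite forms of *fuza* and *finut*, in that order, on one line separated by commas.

fuzagaf, finutweg

Looking at the final sound of each stem: -weg when the stem ends in a consonant (*guvapal*, *rohot*); -gaf when the stem ends in a vowel (*okiko*, *ga*).
*fuza* — final sound /a/ (a vowel) → -gaf → *fuzagaf*.
*finut* — final sound /t/ (a consonant) → -weg → *finutweg*.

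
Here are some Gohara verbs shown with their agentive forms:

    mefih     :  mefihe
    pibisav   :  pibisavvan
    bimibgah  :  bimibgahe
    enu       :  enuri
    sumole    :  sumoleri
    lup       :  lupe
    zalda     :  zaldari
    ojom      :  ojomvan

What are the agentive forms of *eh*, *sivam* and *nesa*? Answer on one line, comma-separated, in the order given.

ehe, sivamvan, nesari

The pattern is voicing of the final sound: -e when the stem ends in a voiceless consonant (*mefih*, *bimibgah*, *lup*); -van when the stem ends in a voiced consonant (*pibisav*, *ojom*); -ri when the stem ends in a vowel (*enu*, *sumole*, *zalda*).
*eh* — final sound /h/ (a voiceless consonant) → -e → *ehe*.
The final sound of *sivam* is /m/, which is a voiced consonant, so the suffix is -van, giving *sivamvan*.
*nesa*: final sound = /a/, a vowel → -ri → *nesari*.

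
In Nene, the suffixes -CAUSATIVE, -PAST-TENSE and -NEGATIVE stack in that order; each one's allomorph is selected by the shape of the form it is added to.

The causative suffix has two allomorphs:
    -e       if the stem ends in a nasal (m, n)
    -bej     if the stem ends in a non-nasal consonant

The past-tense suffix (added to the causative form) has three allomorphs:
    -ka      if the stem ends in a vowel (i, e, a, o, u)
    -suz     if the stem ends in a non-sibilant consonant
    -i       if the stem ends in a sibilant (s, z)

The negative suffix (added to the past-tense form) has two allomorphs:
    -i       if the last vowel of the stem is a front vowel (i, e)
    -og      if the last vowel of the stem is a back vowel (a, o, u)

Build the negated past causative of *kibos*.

The final consonant of *kibos* is /s/, which is non-nasal, so the causative suffix is -bej, giving *kibosbej*.
The final sound of the causative form *kibosbej* is /j/, which is a non-sibilant consonant, so the past-tense suffix is -suz, giving *kibosbejsuz*.
Since the last vowel of the past-tense form *kibosbejsuz* is /u/ (a back vowel), it takes -og, giving *kibosbejsuzog*.

kibosbejsuzog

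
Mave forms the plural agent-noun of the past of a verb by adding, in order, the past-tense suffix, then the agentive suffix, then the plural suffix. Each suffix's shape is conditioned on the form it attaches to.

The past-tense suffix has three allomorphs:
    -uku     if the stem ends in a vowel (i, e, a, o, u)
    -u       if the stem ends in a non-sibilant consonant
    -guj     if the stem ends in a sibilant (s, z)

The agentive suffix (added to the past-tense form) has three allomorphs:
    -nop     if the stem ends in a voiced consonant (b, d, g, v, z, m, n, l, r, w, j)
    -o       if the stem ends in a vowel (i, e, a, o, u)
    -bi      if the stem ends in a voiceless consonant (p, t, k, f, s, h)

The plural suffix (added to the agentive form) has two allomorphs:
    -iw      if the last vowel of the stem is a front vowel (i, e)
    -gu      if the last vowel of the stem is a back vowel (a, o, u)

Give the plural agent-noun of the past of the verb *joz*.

jozgujnopgu

*joz* — final sound /z/ (a sibilant) → -guj → *jozguj*.
The final sound of the past-tense form *jozguj* is /j/, which is a voiced consonant, so the agentive suffix is -nop, giving *jozgujnop*.
Since the last vowel of the agentive form *jozgujnop* is /o/ (a back vowel), it takes -gu, giving *jozgujnopgu*.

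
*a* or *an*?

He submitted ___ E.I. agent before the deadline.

The indefinite article is chosen by the initial *sound* of the following word, not its spelling.
The initialism *E.I.* is read letter by letter; the first letter, E, is pronounced /iː/, which begins with a vowel sound.
So the article is *an*: He submitted an E.I. agent before the deadline.

an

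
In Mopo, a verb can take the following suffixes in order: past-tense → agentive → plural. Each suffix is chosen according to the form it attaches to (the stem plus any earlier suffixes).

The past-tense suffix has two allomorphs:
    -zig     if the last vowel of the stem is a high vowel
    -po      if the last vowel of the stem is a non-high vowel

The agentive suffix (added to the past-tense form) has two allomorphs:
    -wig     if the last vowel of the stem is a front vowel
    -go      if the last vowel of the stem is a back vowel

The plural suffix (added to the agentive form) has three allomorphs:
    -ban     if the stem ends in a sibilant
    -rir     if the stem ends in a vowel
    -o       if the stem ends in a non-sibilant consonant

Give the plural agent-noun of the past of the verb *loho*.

*loho*: last vowel = /o/, a non-high vowel → -po → *lohopo*.
The past-tense form *lohopo* — last vowel /o/ (a back vowel) → -go → *lohopogo*.
Since the final sound of the agentive form *lohopogo* is /o/ (a vowel), it takes -rir, giving *lohopogorir*.

lohopogorir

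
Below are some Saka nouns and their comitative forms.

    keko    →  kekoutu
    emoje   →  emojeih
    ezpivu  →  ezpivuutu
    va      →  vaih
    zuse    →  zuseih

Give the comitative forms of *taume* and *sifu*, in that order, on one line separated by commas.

Looking at the last vowel of each stem: -utu when the last vowel of the stem is a rounded vowel (*keko*, *ezpivu*); -ih when the last vowel of the stem is an unrounded vowel (*emoje*, *va*, *zuse*).
Since the last vowel of *taume* is /e/ (an unrounded vowel), it takes -ih, giving *taumeih*.
Since the last vowel of *sifu* is /u/ (a rounded vowel), it takes -utu, giving *sifuutu*.

taumeih, sifuutu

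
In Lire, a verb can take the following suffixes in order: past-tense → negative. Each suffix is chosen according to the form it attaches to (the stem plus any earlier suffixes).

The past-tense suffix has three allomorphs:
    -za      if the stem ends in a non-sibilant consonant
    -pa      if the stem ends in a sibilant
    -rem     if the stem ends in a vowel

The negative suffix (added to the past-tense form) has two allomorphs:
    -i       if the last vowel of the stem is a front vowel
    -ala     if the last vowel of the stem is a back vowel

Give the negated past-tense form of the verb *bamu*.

bamuremi

The final sound of *bamu* is /u/, which is a vowel, so the past-tense suffix is -rem, giving *bamurem*.
The past-tense form *bamurem* — last vowel /e/ (a front vowel) → -i → *bamuremi*.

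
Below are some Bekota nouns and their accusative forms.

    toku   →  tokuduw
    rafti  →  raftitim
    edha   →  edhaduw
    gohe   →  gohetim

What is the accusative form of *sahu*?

The alternation tracks the last vowel of the stem — -tim when the last vowel of the stem is a front vowel (*rafti*, *gohe*); -duw when the last vowel of the stem is a back vowel (*toku*, *edha*).
The last vowel of *sahu* is /u/, which is a back vowel, so the suffix is -duw, giving *sahuduw*.

sahuduw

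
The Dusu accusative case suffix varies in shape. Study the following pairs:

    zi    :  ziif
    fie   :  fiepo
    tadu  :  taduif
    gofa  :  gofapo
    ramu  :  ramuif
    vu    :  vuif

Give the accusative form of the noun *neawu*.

The suffix is conditioned by the last vowel: -if when the last vowel of the stem is a high vowel (*zi*, *tadu*, *ramu*, *vu*); -po when the last vowel of the stem is a non-high vowel (*fie*, *gofa*).
The last vowel of *neawu* is /u/, which is a high vowel, so the suffix is -if, giving *neawuif*.

neawuif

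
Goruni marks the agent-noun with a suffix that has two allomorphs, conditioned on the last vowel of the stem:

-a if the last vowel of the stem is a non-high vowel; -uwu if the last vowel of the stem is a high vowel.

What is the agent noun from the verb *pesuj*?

The last vowel of *pesuj* is /u/, which is a high vowel, so the suffix is -uwu, giving *pesujuwu*.

pesujuwu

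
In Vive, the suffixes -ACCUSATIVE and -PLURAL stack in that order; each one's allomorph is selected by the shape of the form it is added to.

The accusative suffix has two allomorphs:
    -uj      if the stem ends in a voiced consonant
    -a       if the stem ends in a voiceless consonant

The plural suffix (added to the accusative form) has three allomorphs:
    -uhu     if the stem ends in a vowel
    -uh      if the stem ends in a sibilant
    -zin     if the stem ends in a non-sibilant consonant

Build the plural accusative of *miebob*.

miebobujzin

*miebob* — final consonant /b/ (voiced) → -uj → *miebobuj*.
Since the final sound of the accusative form *miebobuj* is /j/ (a non-sibilant consonant), it takes -zin, giving *miebobujzin*.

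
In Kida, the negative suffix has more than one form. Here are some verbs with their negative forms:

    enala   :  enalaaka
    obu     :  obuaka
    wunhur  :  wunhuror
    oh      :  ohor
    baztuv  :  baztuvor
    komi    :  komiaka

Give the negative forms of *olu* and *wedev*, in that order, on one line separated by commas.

oluaka, wedevor

The alternation tracks the final sound of the stem — -or when the stem ends in a consonant (*wunhur*, *oh*, *baztuv*); -aka when the stem ends in a vowel (*enala*, *obu*, *komi*).
Since the final sound of *olu* is /u/ (a vowel), it takes -aka, giving *oluaka*.
*wedev* — final sound /v/ (a consonant) → -or → *wedevor*.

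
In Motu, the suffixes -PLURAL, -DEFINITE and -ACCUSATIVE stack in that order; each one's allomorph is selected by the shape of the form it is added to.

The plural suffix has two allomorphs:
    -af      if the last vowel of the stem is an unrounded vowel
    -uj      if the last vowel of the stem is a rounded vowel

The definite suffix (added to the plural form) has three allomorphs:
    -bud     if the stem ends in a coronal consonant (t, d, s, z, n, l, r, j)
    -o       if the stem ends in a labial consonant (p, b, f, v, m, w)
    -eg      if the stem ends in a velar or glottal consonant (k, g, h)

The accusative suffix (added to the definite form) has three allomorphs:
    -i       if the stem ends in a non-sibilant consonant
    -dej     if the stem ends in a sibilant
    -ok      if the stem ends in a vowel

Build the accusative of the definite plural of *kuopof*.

kuopofujbudi

*kuopof*: last vowel = /o/, a rounded vowel → -uj → *kuopofuj*.
The final consonant of the plural form *kuopofuj* is /j/, which is coronal, so the definite suffix is -bud, giving *kuopofujbud*.
The definite form *kuopofujbud* — final sound /d/ (a non-sibilant consonant) → -i → *kuopofujbudi*.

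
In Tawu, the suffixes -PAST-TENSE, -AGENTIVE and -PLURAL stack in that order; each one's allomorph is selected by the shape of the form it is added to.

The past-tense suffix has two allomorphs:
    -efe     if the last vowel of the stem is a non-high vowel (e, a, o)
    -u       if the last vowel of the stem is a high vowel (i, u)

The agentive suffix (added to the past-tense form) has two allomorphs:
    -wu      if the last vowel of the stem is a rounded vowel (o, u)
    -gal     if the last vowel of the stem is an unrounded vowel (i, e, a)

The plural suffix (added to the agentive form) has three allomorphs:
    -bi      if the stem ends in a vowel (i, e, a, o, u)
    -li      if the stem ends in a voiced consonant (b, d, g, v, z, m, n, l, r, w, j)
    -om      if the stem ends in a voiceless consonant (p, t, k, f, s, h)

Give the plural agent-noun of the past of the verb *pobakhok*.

The last vowel of *pobakhok* is /o/, which is a non-high vowel, so the past-tense suffix is -efe, giving *pobakhokefe*.
Since the last vowel of the past-tense form *pobakhokefe* is /e/ (an unrounded vowel), it takes -gal, giving *pobakhokefegal*.
The agentive form *pobakhokefegal*: final sound = /l/, a voiced consonant → -li → *pobakhokefegalli*.

pobakhokefegalli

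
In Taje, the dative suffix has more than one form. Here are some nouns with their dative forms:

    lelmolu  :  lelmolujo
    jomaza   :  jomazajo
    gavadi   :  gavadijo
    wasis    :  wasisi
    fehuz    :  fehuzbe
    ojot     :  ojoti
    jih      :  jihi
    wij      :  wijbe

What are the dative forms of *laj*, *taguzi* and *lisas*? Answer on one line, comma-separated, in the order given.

lajbe, taguzijo, lisasi

The suffix is conditioned by the final sound: -i when the stem ends in a voiceless consonant (*wasis*, *ojot*, *jih*); -be when the stem ends in a voiced consonant (*fehuz*, *wij*); -jo when the stem ends in a vowel (*lelmolu*, *jomaza*, *gavadi*).
*laj* — final sound /j/ (a voiced consonant) → -be → *lajbe*.
Since the final sound of *taguzi* is /i/ (a vowel), it takes -jo, giving *taguzijo*.
The final sound of *lisas* is /s/, which is a voiceless consonant, so the suffix is -i, giving *lisasi*.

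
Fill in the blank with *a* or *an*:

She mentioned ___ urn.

The indefinite article is chosen by the initial *sound* of the following word, not its spelling.
*urn* begins with the sound /ɜr/ (u pronounced /ɜr/) — a vowel sound.
So the article is *an*: She mentioned an urn.

an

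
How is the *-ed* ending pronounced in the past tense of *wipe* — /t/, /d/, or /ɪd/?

The stem *wipe* ends in a voiceless consonant other than /t/.
The -ed suffix is realized as /ɪd/ after /t, d/; as /t/ after other voiceless consonants; and as /d/ after other voiced sounds.
So -ed on *wipe* is pronounced /t/.

/t/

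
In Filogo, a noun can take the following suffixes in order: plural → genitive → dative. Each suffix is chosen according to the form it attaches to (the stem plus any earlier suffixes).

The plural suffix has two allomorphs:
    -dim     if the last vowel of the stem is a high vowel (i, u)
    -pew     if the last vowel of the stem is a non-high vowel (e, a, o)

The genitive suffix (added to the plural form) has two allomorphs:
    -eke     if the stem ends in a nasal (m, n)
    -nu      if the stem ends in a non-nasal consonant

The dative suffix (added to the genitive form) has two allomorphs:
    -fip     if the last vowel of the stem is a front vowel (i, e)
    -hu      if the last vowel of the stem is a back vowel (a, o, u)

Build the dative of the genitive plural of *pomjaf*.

*pomjaf* — last vowel /a/ (a non-high vowel) → -pew → *pomjafpew*.
The final consonant of the plural form *pomjafpew* is /w/, which is non-nasal, so the genitive suffix is -nu, giving *pomjafpewnu*.
Since the last vowel of the genitive form *pomjafpewnu* is /u/ (a back vowel), it takes -hu, giving *pomjafpewnuhu*.

pomjafpewnuhu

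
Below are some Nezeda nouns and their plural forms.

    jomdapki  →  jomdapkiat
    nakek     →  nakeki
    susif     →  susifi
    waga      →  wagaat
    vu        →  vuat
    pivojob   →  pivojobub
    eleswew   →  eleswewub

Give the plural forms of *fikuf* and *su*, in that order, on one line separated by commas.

The alternation tracks the final sound of the stem — -i when the stem ends in a voiceless consonant (*nakek*, *susif*); -ub when the stem ends in a voiced consonant (*pivojob*, *eleswew*); -at when the stem ends in a vowel (*jomdapki*, *waga*, *vu*).
The final sound of *fikuf* is /f/, which is a voiceless consonant, so the suffix is -i, giving *fikufi*.
*su*: final sound = /u/, a vowel → -at → *suat*.

fikufi, suat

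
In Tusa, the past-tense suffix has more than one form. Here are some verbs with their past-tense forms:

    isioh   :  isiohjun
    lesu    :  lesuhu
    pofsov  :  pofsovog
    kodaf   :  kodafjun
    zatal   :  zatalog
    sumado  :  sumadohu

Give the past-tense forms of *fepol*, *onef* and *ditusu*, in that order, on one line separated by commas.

fepolog, onefjun, ditusuhu

The alternation tracks the final sound of the stem — -jun when the stem ends in a voiceless consonant (*isioh*, *kodaf*); -og when the stem ends in a voiced consonant (*pofsov*, *zatal*); -hu when the stem ends in a vowel (*lesu*, *sumado*).
*fepol*: final sound = /l/, a voiced consonant → -og → *fepolog*.
*onef* — final sound /f/ (a voiceless consonant) → -jun → *onefjun*.
*ditusu* — final sound /u/ (a vowel) → -hu → *ditusuhu*.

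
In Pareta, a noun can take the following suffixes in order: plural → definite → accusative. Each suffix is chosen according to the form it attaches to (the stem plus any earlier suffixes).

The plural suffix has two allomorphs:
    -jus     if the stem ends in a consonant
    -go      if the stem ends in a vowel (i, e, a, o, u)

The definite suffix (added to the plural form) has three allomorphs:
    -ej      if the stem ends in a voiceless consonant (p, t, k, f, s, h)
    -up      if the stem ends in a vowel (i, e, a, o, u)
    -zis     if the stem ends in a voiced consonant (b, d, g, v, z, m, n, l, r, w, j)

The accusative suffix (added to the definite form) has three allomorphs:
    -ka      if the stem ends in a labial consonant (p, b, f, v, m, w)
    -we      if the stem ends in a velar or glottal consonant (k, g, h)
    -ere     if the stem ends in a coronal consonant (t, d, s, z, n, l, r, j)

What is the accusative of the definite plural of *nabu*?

nabugoupka

The final sound of *nabu* is /u/, which is a vowel, so the plural suffix is -go, giving *nabugo*.
The plural form *nabugo* — final sound /o/ (a vowel) → -up → *nabugoup*.
The final consonant of the definite form *nabugoup* is /p/, which is labial, so the accusative suffix is -ka, giving *nabugoupka*.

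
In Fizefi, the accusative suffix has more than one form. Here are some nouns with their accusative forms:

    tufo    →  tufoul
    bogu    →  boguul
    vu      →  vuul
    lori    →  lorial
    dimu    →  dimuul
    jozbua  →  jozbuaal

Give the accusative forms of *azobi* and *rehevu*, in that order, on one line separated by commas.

azobial, rehevuul

The pattern is rounding harmony: -ul when the last vowel of the stem is a rounded vowel (*tufo*, *bogu*, *vu*, *dimu*); -al when the last vowel of the stem is an unrounded vowel (*lori*, *jozbua*).
The last vowel of *azobi* is /i/, which is an unrounded vowel, so the suffix is -al, giving *azobial*.
*rehevu*: last vowel = /u/, a rounded vowel → -ul → *rehevuul*.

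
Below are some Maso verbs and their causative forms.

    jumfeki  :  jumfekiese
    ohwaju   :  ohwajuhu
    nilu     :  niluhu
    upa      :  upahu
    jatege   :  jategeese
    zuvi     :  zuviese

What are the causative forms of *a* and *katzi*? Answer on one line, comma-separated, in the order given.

ahu, katziese

The suffix is conditioned by the last vowel: -ese when the last vowel of the stem is a front vowel (*jumfeki*, *jatege*, *zuvi*); -hu when the last vowel of the stem is a back vowel (*ohwaju*, *nilu*, *upa*).
*a*: last vowel = /a/, a back vowel → -hu → *ahu*.
*katzi*: last vowel = /i/, a front vowel → -ese → *katziese*.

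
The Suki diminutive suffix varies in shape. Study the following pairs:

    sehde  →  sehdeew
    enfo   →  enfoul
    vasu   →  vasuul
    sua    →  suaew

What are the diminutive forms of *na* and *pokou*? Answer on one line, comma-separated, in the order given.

naew, pokouul

The suffix is conditioned by the last vowel: -ul when the last vowel of the stem is a rounded vowel (*enfo*, *vasu*); -ew when the last vowel of the stem is an unrounded vowel (*sehde*, *sua*).
*na* — last vowel /a/ (an unrounded vowel) → -ew → *naew*.
Since the last vowel of *pokou* is /u/ (a rounded vowel), it takes -ul, giving *pokouul*.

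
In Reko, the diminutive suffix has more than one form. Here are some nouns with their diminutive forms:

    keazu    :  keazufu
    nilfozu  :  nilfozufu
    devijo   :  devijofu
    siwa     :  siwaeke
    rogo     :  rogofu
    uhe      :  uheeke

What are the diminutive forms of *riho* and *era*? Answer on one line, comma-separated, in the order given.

rihofu, eraeke

The suffix is conditioned by the last vowel: -fu when the last vowel of the stem is a rounded vowel (*keazu*, *nilfozu*, *devijo*, *rogo*); -eke when the last vowel of the stem is an unrounded vowel (*siwa*, *uhe*).
*riho* — last vowel /o/ (a rounded vowel) → -fu → *rihofu*.
The last vowel of *era* is /a/, which is an unrounded vowel, so the suffix is -eke, giving *eraeke*.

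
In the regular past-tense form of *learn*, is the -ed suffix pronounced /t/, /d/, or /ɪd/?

The stem *learn* ends in a voiced sound other than /d/.
The -ed suffix is realized as /ɪd/ after /t, d/; as /t/ after other voiceless consonants; and as /d/ after other voiced sounds.
So -ed on *learn* is pronounced /d/.

/d/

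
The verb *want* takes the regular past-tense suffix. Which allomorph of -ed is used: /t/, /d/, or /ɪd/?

The stem *want* ends in /t/ or /d/.
The -ed suffix is realized as /ɪd/ after /t, d/; as /t/ after other voiceless consonants; and as /d/ after other voiced sounds.
So -ed on *want* is pronounced /ɪd/.

/ɪd/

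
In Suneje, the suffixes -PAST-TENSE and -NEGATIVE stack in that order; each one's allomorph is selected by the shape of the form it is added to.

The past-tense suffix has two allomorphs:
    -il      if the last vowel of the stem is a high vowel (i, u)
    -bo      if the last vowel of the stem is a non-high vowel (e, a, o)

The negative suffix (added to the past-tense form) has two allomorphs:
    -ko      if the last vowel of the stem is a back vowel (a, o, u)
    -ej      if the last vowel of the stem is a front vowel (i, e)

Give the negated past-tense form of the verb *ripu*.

*ripu* — last vowel /u/ (a high vowel) → -il → *ripuil*.
The past-tense form *ripuil* — last vowel /i/ (a front vowel) → -ej → *ripuilej*.

ripuilej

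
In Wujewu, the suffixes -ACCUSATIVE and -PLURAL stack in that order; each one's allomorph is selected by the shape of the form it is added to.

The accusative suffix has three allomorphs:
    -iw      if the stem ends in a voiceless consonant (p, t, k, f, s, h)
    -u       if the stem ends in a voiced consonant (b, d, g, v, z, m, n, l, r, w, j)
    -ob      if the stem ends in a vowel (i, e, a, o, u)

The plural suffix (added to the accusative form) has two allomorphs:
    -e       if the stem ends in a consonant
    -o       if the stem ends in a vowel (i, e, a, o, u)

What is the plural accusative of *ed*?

eduo

The final sound of *ed* is /d/, which is a voiced consonant, so the accusative suffix is -u, giving *edu*.
The accusative form *edu*: final sound = /u/, a vowel → -o → *eduo*.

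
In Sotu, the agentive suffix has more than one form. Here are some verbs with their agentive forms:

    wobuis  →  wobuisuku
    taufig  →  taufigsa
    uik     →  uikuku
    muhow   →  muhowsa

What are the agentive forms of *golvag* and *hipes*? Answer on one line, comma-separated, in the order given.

The alternation tracks the final consonant of the stem — -uku when the stem ends in a voiceless consonant (*wobuis*, *uik*); -sa when the stem ends in a voiced consonant (*taufig*, *muhow*).
*golvag*: final consonant = /g/, voiced → -sa → *golvagsa*.
Since the final consonant of *hipes* is /s/ (voiceless), it takes -uku, giving *hipesuku*.

golvagsa, hipesuku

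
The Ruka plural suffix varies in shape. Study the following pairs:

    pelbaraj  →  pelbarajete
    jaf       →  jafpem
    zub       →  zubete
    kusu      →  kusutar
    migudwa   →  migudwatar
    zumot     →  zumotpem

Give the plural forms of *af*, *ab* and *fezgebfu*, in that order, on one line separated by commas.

Looking at the final sound of each stem: -pem when the stem ends in a voiceless consonant (*jaf*, *zumot*); -ete when the stem ends in a voiced consonant (*pelbaraj*, *zub*); -tar when the stem ends in a vowel (*kusu*, *migudwa*).
The final sound of *af* is /f/, which is a voiceless consonant, so the suffix is -pem, giving *afpem*.
*ab*: final sound = /b/, a voiced consonant → -ete → *abete*.
*fezgebfu*: final sound = /u/, a vowel → -tar → *fezgebfutar*.

afpem, abete, fezgebfutar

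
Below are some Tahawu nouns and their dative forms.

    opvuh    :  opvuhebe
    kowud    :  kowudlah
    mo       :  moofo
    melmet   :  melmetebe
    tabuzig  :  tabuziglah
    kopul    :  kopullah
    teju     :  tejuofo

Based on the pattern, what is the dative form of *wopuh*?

The alternation tracks the final sound of the stem — -ebe when the stem ends in a voiceless consonant (*opvuh*, *melmet*); -lah when the stem ends in a voiced consonant (*kowud*, *tabuzig*, *kopul*); -ofo when the stem ends in a vowel (*mo*, *teju*).
The final sound of *wopuh* is /h/, which is a voiceless consonant, so the suffix is -ebe, giving *wopuhebe*.

wopuhebe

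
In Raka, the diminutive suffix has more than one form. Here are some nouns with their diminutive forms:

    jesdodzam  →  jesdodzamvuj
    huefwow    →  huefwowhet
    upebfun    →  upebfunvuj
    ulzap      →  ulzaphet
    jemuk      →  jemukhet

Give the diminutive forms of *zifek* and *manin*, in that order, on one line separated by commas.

The pattern is nasality of the final consonant: -vuj when the stem ends in a nasal (*jesdodzam*, *upebfun*); -het when the stem ends in a non-nasal consonant (*huefwow*, *ulzap*, *jemuk*).
The final consonant of *zifek* is /k/, which is non-nasal, so the suffix is -het, giving *zifekhet*.
Since the final consonant of *manin* is /n/ (a nasal), it takes -vuj, giving *maninvuj*.

zifekhet, maninvuj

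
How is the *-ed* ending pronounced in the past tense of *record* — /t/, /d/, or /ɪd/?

/ɪd/

The stem *record* ends in /t/ or /d/.
The -ed suffix is realized as /ɪd/ after /t, d/; as /t/ after other voiceless consonants; and as /d/ after other voiced sounds.
So -ed on *record* is pronounced /ɪd/.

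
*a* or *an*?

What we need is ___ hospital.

The indefinite article is chosen by the initial *sound* of the following word, not its spelling.
*hospital* begins with the sound /h/ (h is pronounced) — a consonant sound.
So the article is *a*: What we need is a hospital.

a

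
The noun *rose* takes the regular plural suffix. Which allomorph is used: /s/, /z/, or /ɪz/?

The stem *rose* ends in a sibilant (/s, z, ʃ, ʒ, tʃ, dʒ/).
The plural suffix surfaces as /ɪz/ after sibilants, /s/ after other voiceless consonants, and /z/ after other voiced sounds.
So the plural -s on *rose* is pronounced /ɪz/.

/ɪz/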